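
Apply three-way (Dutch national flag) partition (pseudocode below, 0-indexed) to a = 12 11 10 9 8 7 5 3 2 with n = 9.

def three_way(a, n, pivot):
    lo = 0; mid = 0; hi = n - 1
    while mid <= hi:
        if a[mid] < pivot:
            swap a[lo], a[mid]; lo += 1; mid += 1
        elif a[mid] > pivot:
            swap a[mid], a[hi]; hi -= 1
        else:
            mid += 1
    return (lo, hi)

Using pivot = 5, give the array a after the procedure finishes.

lo=0 mid=0 hi=8
12>5: swap(0,8), hi=7 ⇒ 2 11 10 9 8 7 5 3 12
2<5: swap(0,0), lo=1 mid=1 ⇒ 2 11 10 9 8 7 5 3 12
11>5: swap(1,7), hi=6 ⇒ 2 3 10 9 8 7 5 11 12
3<5: swap(1,1), lo=2 mid=2 ⇒ 2 3 10 9 8 7 5 11 12
10>5: swap(2,6), hi=5 ⇒ 2 3 5 9 8 7 10 11 12
5=5: mid=3
9>5: swap(3,5), hi=4 ⇒ 2 3 5 7 8 9 10 11 12
7>5: swap(3,4), hi=3 ⇒ 2 3 5 8 7 9 10 11 12
8>5: swap(3,3), hi=2 ⇒ 2 3 5 8 7 9 10 11 12
done. lo=2 hi=2; a=2 3 5 8 7 9 10 11 12

2 3 5 8 7 9 10 11 12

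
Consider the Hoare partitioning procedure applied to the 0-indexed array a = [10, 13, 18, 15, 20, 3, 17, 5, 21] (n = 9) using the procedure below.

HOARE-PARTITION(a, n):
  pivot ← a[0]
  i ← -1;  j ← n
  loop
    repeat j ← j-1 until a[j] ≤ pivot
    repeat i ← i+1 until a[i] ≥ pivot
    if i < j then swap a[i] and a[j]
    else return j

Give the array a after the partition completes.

pivot=10
j stops at 7 (5), i stops at 0 (10); swap ⇒ [5, 13, 18, 15, 20, 3, 17, 10, 21]
j stops at 5 (3), i stops at 1 (13); swap ⇒ [5, 3, 18, 15, 20, 13, 17, 10, 21]
j stops at 1, i stops at 2; i≥j ⇒ return 1. a=[5, 3, 18, 15, 20, 13, 17, 10, 21]

[5, 3, 18, 15, 20, 13, 17, 10, 21]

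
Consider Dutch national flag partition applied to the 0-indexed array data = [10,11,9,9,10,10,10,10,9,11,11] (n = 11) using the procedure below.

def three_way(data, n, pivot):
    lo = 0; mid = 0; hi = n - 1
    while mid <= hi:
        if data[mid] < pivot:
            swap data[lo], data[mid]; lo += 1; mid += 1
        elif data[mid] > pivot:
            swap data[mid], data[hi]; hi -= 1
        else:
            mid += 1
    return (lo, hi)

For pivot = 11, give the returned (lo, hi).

(8, 10)

pivot = 11; lo=0, mid=0, hi=10
data[mid]=10<11: swap data[0],data[0]; lo=1,mid=1 → [10,11,9,9,10,10,10,10,9,11,11]
data[mid]=11=11: mid=2
data[mid]=9<11: swap data[1],data[2]; lo=2,mid=3 → [10,9,11,9,10,10,10,10,9,11,11]
data[mid]=9<11: swap data[2],data[3]; lo=3,mid=4 → [10,9,9,11,10,10,10,10,9,11,11]
data[mid]=10<11: swap data[3],data[4]; lo=4,mid=5 → [10,9,9,10,11,10,10,10,9,11,11]
data[mid]=10<11: swap data[4],data[5]; lo=5,mid=6 → [10,9,9,10,10,11,10,10,9,11,11]
data[mid]=10<11: swap data[5],data[6]; lo=6,mid=7 → [10,9,9,10,10,10,11,10,9,11,11]
data[mid]=10<11: swap data[6],data[7]; lo=7,mid=8 → [10,9,9,10,10,10,10,11,9,11,11]
data[mid]=9<11: swap data[7],data[8]; lo=8,mid=9 → [10,9,9,10,10,10,10,9,11,11,11]
data[mid]=11=11: mid=10
data[mid]=11=11: mid=11
end: lo=8, hi=10; data = [10,9,9,10,10,10,10,9,11,11,11]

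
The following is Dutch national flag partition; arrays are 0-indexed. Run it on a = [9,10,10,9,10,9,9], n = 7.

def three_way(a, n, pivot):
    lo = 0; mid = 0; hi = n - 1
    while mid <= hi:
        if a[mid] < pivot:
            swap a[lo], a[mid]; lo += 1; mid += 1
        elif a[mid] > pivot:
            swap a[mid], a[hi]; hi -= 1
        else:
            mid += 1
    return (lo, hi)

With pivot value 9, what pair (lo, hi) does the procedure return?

(0, 3)

lo=0 mid=0 hi=6
9=9: mid=1
10>9: swap(1,6), hi=5 ⇒ [9,9,10,9,10,9,10]
9=9: mid=2
10>9: swap(2,5), hi=4 ⇒ [9,9,9,9,10,10,10]
9=9: mid=3
9=9: mid=4
10>9: swap(4,4), hi=3 ⇒ [9,9,9,9,10,10,10]
done. lo=0 hi=3; a=[9,9,9,9,10,10,10]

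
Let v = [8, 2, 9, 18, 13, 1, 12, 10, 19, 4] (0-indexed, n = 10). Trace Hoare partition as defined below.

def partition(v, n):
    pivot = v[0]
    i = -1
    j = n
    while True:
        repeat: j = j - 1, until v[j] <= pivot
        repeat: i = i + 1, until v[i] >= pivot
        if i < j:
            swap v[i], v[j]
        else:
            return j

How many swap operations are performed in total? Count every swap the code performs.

2

pivot = v[0] = 8; i = -1, j = 10
j→9 (v[9]=4≤8), i→0 (v[0]=8≥8); i<j, swap → [4, 2, 9, 18, 13, 1, 12, 10, 19, 8]
j→5 (v[5]=1≤8), i→2 (v[2]=9≥8); i<j, swap → [4, 2, 1, 18, 13, 9, 12, 10, 19, 8]
j→2, i→3; i≥j, return j=2. v = [4, 2, 1, 18, 13, 9, 12, 10, 19, 8]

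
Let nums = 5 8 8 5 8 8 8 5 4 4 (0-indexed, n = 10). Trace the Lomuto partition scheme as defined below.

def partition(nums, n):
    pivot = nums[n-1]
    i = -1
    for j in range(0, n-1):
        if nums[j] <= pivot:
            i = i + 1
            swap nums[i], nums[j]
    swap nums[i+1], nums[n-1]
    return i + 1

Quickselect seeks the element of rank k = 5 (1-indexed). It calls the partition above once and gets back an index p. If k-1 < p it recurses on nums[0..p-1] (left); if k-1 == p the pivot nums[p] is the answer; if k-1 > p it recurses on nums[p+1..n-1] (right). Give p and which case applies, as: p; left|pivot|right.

1; right

pivot=4, i=-1
j=0: 5>4, skip
j=1: 8>4, skip
j=2: 8>4, skip
j=3: 5>4, skip
j=4: 8>4, skip
j=5: 8>4, skip
j=6: 8>4, skip
j=7: 5>4, skip
j=8: 4≤4, i=0, swap(0,8) ⇒ 4 8 8 5 8 8 8 5 5 4
swap(1,9) ⇒ 4 4 8 5 8 8 8 5 5 8; return 1
p = 1; k-1 = 4 > 1 ⇒ right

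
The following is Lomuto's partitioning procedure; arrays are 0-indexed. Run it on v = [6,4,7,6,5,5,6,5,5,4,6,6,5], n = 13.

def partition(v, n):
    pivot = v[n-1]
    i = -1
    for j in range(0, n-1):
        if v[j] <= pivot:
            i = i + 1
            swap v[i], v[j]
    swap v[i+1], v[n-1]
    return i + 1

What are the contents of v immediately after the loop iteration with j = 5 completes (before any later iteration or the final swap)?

[4,5,5,6,6,7,6,5,5,4,6,6,5]

pivot = v[12] = 5; i = -1
j=0: v[0]=6 > 5 → no swap
j=1: v[1]=4 ≤ 5 → i=0, swap v[0],v[1] → [4,6,7,6,5,5,6,5,5,4,6,6,5]
j=2: v[2]=7 > 5 → no swap
j=3: v[3]=6 > 5 → no swap
j=4: v[4]=5 ≤ 5 → i=1, swap v[1],v[4] → [4,5,7,6,6,5,6,5,5,4,6,6,5]
j=5: v[5]=5 ≤ 5 → i=2, swap v[2],v[5] → [4,5,5,6,6,7,6,5,5,4,6,6,5]
(after j=5) v = [4,5,5,6,6,7,6,5,5,4,6,6,5]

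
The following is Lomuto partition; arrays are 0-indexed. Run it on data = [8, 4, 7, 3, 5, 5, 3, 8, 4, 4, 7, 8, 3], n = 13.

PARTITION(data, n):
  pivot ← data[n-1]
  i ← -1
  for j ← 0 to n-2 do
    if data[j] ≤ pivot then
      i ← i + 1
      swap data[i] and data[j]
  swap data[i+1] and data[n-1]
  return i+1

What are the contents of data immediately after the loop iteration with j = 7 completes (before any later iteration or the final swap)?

pivot = data[12] = 3; i = -1
j=0: data[0]=8 > 3 → no swap
j=1: data[1]=4 > 3 → no swap
j=2: data[2]=7 > 3 → no swap
j=3: data[3]=3 ≤ 3 → i=0, swap data[0],data[3] → [3, 4, 7, 8, 5, 5, 3, 8, 4, 4, 7, 8, 3]
j=4: data[4]=5 > 3 → no swap
j=5: data[5]=5 > 3 → no swap
j=6: data[6]=3 ≤ 3 → i=1, swap data[1],data[6] → [3, 3, 7, 8, 5, 5, 4, 8, 4, 4, 7, 8, 3]
j=7: data[7]=8 > 3 → no swap
(after j=7) data = [3, 3, 7, 8, 5, 5, 4, 8, 4, 4, 7, 8, 3]

[3, 3, 7, 8, 5, 5, 4, 8, 4, 4, 7, 8, 3]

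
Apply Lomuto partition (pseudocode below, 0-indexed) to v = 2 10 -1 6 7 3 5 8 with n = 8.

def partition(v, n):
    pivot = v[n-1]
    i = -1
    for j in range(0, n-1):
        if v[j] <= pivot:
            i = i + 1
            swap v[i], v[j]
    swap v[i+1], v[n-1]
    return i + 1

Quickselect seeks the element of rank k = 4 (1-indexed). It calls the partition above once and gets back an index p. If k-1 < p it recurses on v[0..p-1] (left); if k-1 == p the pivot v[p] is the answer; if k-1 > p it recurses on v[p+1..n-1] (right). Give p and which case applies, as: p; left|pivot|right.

6; left

pivot=8, i=-1
j=0: 2≤8, i=0, swap(0,0) ⇒ 2 10 -1 6 7 3 5 8
j=1: 10>8, skip
j=2: -1≤8, i=1, swap(1,2) ⇒ 2 -1 10 6 7 3 5 8
j=3: 6≤8, i=2, swap(2,3) ⇒ 2 -1 6 10 7 3 5 8
j=4: 7≤8, i=3, swap(3,4) ⇒ 2 -1 6 7 10 3 5 8
j=5: 3≤8, i=4, swap(4,5) ⇒ 2 -1 6 7 3 10 5 8
j=6: 5≤8, i=5, swap(5,6) ⇒ 2 -1 6 7 3 5 10 8
swap(6,7) ⇒ 2 -1 6 7 3 5 8 10; return 6
p = 6; k-1 = 3 < 6 ⇒ left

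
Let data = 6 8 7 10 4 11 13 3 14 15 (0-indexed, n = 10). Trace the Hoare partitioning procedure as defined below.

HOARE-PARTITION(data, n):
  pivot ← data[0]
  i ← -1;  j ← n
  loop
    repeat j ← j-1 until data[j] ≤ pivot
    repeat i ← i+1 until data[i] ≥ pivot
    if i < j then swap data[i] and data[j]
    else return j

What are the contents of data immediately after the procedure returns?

3 4 7 10 8 11 13 6 14 15

pivot = data[0] = 6; i = -1, j = 10
j→7 (data[7]=3≤6), i→0 (data[0]=6≥6); i<j, swap → 3 8 7 10 4 11 13 6 14 15
j→4 (data[4]=4≤6), i→1 (data[1]=8≥6); i<j, swap → 3 4 7 10 8 11 13 6 14 15
j→1, i→2; i≥j, return j=1. data = 3 4 7 10 8 11 13 6 14 15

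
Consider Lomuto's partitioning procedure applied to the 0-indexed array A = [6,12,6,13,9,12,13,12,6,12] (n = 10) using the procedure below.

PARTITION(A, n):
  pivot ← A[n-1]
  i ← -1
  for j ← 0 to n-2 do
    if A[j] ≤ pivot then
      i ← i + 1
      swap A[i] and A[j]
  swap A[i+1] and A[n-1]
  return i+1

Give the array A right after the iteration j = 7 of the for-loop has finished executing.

[6,12,6,9,12,12,13,13,6,12]

pivot = A[9] = 12; i = -1
j=0: A[0]=6 ≤ 12 → i=0, swap A[0],A[0] (no change) → [6,12,6,13,9,12,13,12,6,12]
j=1: A[1]=12 ≤ 12 → i=1, swap A[1],A[1] (no change) → [6,12,6,13,9,12,13,12,6,12]
j=2: A[2]=6 ≤ 12 → i=2, swap A[2],A[2] (no change) → [6,12,6,13,9,12,13,12,6,12]
j=3: A[3]=13 > 12 → no swap
j=4: A[4]=9 ≤ 12 → i=3, swap A[3],A[4] → [6,12,6,9,13,12,13,12,6,12]
j=5: A[5]=12 ≤ 12 → i=4, swap A[4],A[5] → [6,12,6,9,12,13,13,12,6,12]
j=6: A[6]=13 > 12 → no swap
j=7: A[7]=12 ≤ 12 → i=5, swap A[5],A[7] → [6,12,6,9,12,12,13,13,6,12]
(after j=7) A = [6,12,6,9,12,12,13,13,6,12]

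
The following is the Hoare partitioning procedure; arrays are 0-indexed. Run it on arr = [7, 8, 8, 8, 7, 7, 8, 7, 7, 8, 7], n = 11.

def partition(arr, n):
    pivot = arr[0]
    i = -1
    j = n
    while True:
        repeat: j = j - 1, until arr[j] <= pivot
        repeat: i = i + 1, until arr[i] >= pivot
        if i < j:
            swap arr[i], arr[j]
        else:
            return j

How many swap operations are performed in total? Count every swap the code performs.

4

pivot = arr[0] = 7; i = -1, j = 11
j→10 (arr[10]=7≤7), i→0 (arr[0]=7≥7); i<j, swap → [7, 8, 8, 8, 7, 7, 8, 7, 7, 8, 7]
j→8 (arr[8]=7≤7), i→1 (arr[1]=8≥7); i<j, swap → [7, 7, 8, 8, 7, 7, 8, 7, 8, 8, 7]
j→7 (arr[7]=7≤7), i→2 (arr[2]=8≥7); i<j, swap → [7, 7, 7, 8, 7, 7, 8, 8, 8, 8, 7]
j→5 (arr[5]=7≤7), i→3 (arr[3]=8≥7); i<j, swap → [7, 7, 7, 7, 7, 8, 8, 8, 8, 8, 7]
j→4, i→4; i≥j, return j=4. arr = [7, 7, 7, 7, 7, 8, 8, 8, 8, 8, 7]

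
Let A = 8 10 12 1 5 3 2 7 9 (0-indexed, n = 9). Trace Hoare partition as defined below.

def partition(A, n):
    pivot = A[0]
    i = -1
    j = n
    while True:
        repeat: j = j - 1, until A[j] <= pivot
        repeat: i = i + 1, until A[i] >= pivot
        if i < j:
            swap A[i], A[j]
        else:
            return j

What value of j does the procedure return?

4

pivot=8
j stops at 7 (7), i stops at 0 (8); swap ⇒ 7 10 12 1 5 3 2 8 9
j stops at 6 (2), i stops at 1 (10); swap ⇒ 7 2 12 1 5 3 10 8 9
j stops at 5 (3), i stops at 2 (12); swap ⇒ 7 2 3 1 5 12 10 8 9
j stops at 4, i stops at 5; i≥j ⇒ return 4. A=7 2 3 1 5 12 10 8 9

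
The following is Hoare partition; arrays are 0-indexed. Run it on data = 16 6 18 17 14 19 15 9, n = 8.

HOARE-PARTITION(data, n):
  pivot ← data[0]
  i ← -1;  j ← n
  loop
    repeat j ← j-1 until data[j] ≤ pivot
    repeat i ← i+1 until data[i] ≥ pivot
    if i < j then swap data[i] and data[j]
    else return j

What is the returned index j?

pivot = data[0] = 16; i = -1, j = 8
j→7 (data[7]=9≤16), i→0 (data[0]=16≥16); i<j, swap → 9 6 18 17 14 19 15 16
j→6 (data[6]=15≤16), i→2 (data[2]=18≥16); i<j, swap → 9 6 15 17 14 19 18 16
j→4 (data[4]=14≤16), i→3 (data[3]=17≥16); i<j, swap → 9 6 15 14 17 19 18 16
j→3, i→4; i≥j, return j=3. data = 9 6 15 14 17 19 18 16

3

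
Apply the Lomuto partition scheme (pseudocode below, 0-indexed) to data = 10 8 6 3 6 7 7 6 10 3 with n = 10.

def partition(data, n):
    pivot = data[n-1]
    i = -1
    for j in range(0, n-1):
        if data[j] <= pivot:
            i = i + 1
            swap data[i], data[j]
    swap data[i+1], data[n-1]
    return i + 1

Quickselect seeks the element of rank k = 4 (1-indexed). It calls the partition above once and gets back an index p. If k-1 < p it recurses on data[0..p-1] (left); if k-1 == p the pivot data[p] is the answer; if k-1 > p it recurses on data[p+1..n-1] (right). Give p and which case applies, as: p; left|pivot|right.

1; right

pivot=3, i=-1
j=0: 10>3, skip
j=1: 8>3, skip
j=2: 6>3, skip
j=3: 3≤3, i=0, swap(0,3) ⇒ 3 8 6 10 6 7 7 6 10 3
j=4: 6>3, skip
j=5: 7>3, skip
j=6: 7>3, skip
j=7: 6>3, skip
j=8: 10>3, skip
swap(1,9) ⇒ 3 3 6 10 6 7 7 6 10 8; return 1
p = 1; k-1 = 3 > 1 ⇒ right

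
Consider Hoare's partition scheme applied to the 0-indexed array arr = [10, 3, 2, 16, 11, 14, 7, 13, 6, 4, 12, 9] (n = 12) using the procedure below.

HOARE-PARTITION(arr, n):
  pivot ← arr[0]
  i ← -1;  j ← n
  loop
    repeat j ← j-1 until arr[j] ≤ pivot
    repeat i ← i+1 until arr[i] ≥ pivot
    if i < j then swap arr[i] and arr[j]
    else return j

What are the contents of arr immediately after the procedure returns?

pivot = arr[0] = 10; i = -1, j = 12
j→11 (arr[11]=9≤10), i→0 (arr[0]=10≥10); i<j, swap → [9, 3, 2, 16, 11, 14, 7, 13, 6, 4, 12, 10]
j→9 (arr[9]=4≤10), i→3 (arr[3]=16≥10); i<j, swap → [9, 3, 2, 4, 11, 14, 7, 13, 6, 16, 12, 10]
j→8 (arr[8]=6≤10), i→4 (arr[4]=11≥10); i<j, swap → [9, 3, 2, 4, 6, 14, 7, 13, 11, 16, 12, 10]
j→6 (arr[6]=7≤10), i→5 (arr[5]=14≥10); i<j, swap → [9, 3, 2, 4, 6, 7, 14, 13, 11, 16, 12, 10]
j→5, i→6; i≥j, return j=5. arr = [9, 3, 2, 4, 6, 7, 14, 13, 11, 16, 12, 10]

[9, 3, 2, 4, 6, 7, 14, 13, 11, 16, 12, 10]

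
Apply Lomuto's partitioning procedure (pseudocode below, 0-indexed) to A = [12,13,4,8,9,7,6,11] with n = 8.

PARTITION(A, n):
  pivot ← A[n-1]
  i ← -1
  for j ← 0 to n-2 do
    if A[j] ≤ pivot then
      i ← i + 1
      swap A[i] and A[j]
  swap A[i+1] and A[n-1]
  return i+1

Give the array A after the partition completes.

pivot=11, i=-1
j=0: 12>11, skip
j=1: 13>11, skip
j=2: 4≤11, i=0, swap(0,2) ⇒ [4,13,12,8,9,7,6,11]
j=3: 8≤11, i=1, swap(1,3) ⇒ [4,8,12,13,9,7,6,11]
j=4: 9≤11, i=2, swap(2,4) ⇒ [4,8,9,13,12,7,6,11]
j=5: 7≤11, i=3, swap(3,5) ⇒ [4,8,9,7,12,13,6,11]
j=6: 6≤11, i=4, swap(4,6) ⇒ [4,8,9,7,6,13,12,11]
swap(5,7) ⇒ [4,8,9,7,6,11,12,13]; return 5

[4,8,9,7,6,11,12,13]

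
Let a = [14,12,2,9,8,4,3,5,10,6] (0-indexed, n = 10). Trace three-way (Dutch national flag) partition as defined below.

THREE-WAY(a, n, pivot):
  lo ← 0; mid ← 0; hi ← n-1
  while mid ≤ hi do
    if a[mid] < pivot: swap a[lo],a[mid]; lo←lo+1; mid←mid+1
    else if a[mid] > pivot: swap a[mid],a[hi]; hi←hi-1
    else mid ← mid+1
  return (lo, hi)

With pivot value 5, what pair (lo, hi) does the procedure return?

lo=0 mid=0 hi=9
14>5: swap(0,9), hi=8 ⇒ [6,12,2,9,8,4,3,5,10,14]
6>5: swap(0,8), hi=7 ⇒ [10,12,2,9,8,4,3,5,6,14]
10>5: swap(0,7), hi=6 ⇒ [5,12,2,9,8,4,3,10,6,14]
5=5: mid=1
12>5: swap(1,6), hi=5 ⇒ [5,3,2,9,8,4,12,10,6,14]
3<5: swap(0,1), lo=1 mid=2 ⇒ [3,5,2,9,8,4,12,10,6,14]
2<5: swap(1,2), lo=2 mid=3 ⇒ [3,2,5,9,8,4,12,10,6,14]
9>5: swap(3,5), hi=4 ⇒ [3,2,5,4,8,9,12,10,6,14]
4<5: swap(2,3), lo=3 mid=4 ⇒ [3,2,4,5,8,9,12,10,6,14]
8>5: swap(4,4), hi=3 ⇒ [3,2,4,5,8,9,12,10,6,14]
done. lo=3 hi=3; a=[3,2,4,5,8,9,12,10,6,14]

(3, 3)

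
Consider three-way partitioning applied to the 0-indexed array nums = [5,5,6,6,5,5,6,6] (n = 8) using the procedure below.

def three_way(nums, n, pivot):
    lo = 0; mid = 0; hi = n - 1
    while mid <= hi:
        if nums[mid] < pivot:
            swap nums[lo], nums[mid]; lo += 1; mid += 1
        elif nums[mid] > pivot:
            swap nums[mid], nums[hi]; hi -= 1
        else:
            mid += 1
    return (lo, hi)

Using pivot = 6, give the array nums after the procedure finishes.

pivot = 6; lo=0, mid=0, hi=7
nums[mid]=5<6: swap nums[0],nums[0]; lo=1,mid=1 → [5,5,6,6,5,5,6,6]
nums[mid]=5<6: swap nums[1],nums[1]; lo=2,mid=2 → [5,5,6,6,5,5,6,6]
nums[mid]=6=6: mid=3
nums[mid]=6=6: mid=4
nums[mid]=5<6: swap nums[2],nums[4]; lo=3,mid=5 → [5,5,5,6,6,5,6,6]
nums[mid]=5<6: swap nums[3],nums[5]; lo=4,mid=6 → [5,5,5,5,6,6,6,6]
nums[mid]=6=6: mid=7
nums[mid]=6=6: mid=8
end: lo=4, hi=7; nums = [5,5,5,5,6,6,6,6]

[5,5,5,5,6,6,6,6]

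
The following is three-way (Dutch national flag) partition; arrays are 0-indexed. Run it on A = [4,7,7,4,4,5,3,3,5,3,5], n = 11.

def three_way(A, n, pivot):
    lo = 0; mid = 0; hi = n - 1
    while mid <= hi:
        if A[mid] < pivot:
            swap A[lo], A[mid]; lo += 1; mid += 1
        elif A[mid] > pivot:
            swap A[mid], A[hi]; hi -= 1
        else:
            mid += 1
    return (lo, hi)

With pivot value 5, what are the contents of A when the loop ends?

[4,3,4,4,3,3,5,5,5,7,7]

pivot = 5; lo=0, mid=0, hi=10
A[mid]=4<5: swap A[0],A[0]; lo=1,mid=1 → [4,7,7,4,4,5,3,3,5,3,5]
A[mid]=7>5: swap A[1],A[10]; hi=9 → [4,5,7,4,4,5,3,3,5,3,7]
A[mid]=5=5: mid=2
A[mid]=7>5: swap A[2],A[9]; hi=8 → [4,5,3,4,4,5,3,3,5,7,7]
A[mid]=3<5: swap A[1],A[2]; lo=2,mid=3 → [4,3,5,4,4,5,3,3,5,7,7]
A[mid]=4<5: swap A[2],A[3]; lo=3,mid=4 → [4,3,4,5,4,5,3,3,5,7,7]
A[mid]=4<5: swap A[3],A[4]; lo=4,mid=5 → [4,3,4,4,5,5,3,3,5,7,7]
A[mid]=5=5: mid=6
A[mid]=3<5: swap A[4],A[6]; lo=5,mid=7 → [4,3,4,4,3,5,5,3,5,7,7]
A[mid]=3<5: swap A[5],A[7]; lo=6,mid=8 → [4,3,4,4,3,3,5,5,5,7,7]
A[mid]=5=5: mid=9
end: lo=6, hi=8; A = [4,3,4,4,3,3,5,5,5,7,7]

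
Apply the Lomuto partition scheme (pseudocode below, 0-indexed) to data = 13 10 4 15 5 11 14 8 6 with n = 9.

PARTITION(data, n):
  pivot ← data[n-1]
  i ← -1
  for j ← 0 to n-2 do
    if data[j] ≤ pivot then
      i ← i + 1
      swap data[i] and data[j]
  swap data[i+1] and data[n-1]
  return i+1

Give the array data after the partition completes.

4 5 6 15 10 11 14 8 13

pivot=6, i=-1
j=0: 13>6, skip
j=1: 10>6, skip
j=2: 4≤6, i=0, swap(0,2) ⇒ 4 10 13 15 5 11 14 8 6
j=3: 15>6, skip
j=4: 5≤6, i=1, swap(1,4) ⇒ 4 5 13 15 10 11 14 8 6
j=5: 11>6, skip
j=6: 14>6, skip
j=7: 8>6, skip
swap(2,8) ⇒ 4 5 6 15 10 11 14 8 13; return 2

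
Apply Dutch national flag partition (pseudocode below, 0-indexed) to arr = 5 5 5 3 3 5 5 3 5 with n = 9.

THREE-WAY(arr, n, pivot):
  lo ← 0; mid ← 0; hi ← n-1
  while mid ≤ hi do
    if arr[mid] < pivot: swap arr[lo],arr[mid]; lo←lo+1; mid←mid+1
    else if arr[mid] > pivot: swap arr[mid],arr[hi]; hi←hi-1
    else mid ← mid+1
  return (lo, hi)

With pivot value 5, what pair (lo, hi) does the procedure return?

pivot = 5; lo=0, mid=0, hi=8
arr[mid]=5=5: mid=1
arr[mid]=5=5: mid=2
arr[mid]=5=5: mid=3
arr[mid]=3<5: swap arr[0],arr[3]; lo=1,mid=4 → 3 5 5 5 3 5 5 3 5
arr[mid]=3<5: swap arr[1],arr[4]; lo=2,mid=5 → 3 3 5 5 5 5 5 3 5
arr[mid]=5=5: mid=6
arr[mid]=5=5: mid=7
arr[mid]=3<5: swap arr[2],arr[7]; lo=3,mid=8 → 3 3 3 5 5 5 5 5 5
arr[mid]=5=5: mid=9
end: lo=3, hi=8; arr = 3 3 3 5 5 5 5 5 5

(3, 8)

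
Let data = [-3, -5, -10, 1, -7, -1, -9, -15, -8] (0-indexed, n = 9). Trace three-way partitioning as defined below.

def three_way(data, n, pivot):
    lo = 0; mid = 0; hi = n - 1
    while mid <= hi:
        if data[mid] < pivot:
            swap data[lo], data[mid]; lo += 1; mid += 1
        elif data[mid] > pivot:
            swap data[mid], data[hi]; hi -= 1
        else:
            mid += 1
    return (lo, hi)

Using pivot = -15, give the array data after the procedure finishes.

pivot = -15; lo=0, mid=0, hi=8
data[mid]=-3>-15: swap data[0],data[8]; hi=7 → [-8, -5, -10, 1, -7, -1, -9, -15, -3]
data[mid]=-8>-15: swap data[0],data[7]; hi=6 → [-15, -5, -10, 1, -7, -1, -9, -8, -3]
data[mid]=-15=-15: mid=1
data[mid]=-5>-15: swap data[1],data[6]; hi=5 → [-15, -9, -10, 1, -7, -1, -5, -8, -3]
data[mid]=-9>-15: swap data[1],data[5]; hi=4 → [-15, -1, -10, 1, -7, -9, -5, -8, -3]
data[mid]=-1>-15: swap data[1],data[4]; hi=3 → [-15, -7, -10, 1, -1, -9, -5, -8, -3]
data[mid]=-7>-15: swap data[1],data[3]; hi=2 → [-15, 1, -10, -7, -1, -9, -5, -8, -3]
data[mid]=1>-15: swap data[1],data[2]; hi=1 → [-15, -10, 1, -7, -1, -9, -5, -8, -3]
data[mid]=-10>-15: swap data[1],data[1]; hi=0 → [-15, -10, 1, -7, -1, -9, -5, -8, -3]
end: lo=0, hi=0; data = [-15, -10, 1, -7, -1, -9, -5, -8, -3]

[-15, -10, 1, -7, -1, -9, -5, -8, -3]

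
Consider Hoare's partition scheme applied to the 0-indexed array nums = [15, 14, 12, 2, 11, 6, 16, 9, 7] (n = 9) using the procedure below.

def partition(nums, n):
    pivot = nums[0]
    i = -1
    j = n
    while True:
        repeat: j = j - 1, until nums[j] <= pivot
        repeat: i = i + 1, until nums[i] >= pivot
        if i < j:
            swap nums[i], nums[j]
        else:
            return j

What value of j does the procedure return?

6

pivot=15
j stops at 8 (7), i stops at 0 (15); swap ⇒ [7, 14, 12, 2, 11, 6, 16, 9, 15]
j stops at 7 (9), i stops at 6 (16); swap ⇒ [7, 14, 12, 2, 11, 6, 9, 16, 15]
j stops at 6, i stops at 7; i≥j ⇒ return 6. nums=[7, 14, 12, 2, 11, 6, 9, 16, 15]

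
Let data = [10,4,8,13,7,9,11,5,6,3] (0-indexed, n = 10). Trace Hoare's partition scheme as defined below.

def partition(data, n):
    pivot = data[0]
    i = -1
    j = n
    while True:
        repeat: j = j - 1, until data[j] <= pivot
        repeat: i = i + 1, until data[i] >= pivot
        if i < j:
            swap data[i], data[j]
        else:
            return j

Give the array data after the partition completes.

pivot = data[0] = 10; i = -1, j = 10
j→9 (data[9]=3≤10), i→0 (data[0]=10≥10); i<j, swap → [3,4,8,13,7,9,11,5,6,10]
j→8 (data[8]=6≤10), i→3 (data[3]=13≥10); i<j, swap → [3,4,8,6,7,9,11,5,13,10]
j→7 (data[7]=5≤10), i→6 (data[6]=11≥10); i<j, swap → [3,4,8,6,7,9,5,11,13,10]
j→6, i→7; i≥j, return j=6. data = [3,4,8,6,7,9,5,11,13,10]

[3,4,8,6,7,9,5,11,13,10]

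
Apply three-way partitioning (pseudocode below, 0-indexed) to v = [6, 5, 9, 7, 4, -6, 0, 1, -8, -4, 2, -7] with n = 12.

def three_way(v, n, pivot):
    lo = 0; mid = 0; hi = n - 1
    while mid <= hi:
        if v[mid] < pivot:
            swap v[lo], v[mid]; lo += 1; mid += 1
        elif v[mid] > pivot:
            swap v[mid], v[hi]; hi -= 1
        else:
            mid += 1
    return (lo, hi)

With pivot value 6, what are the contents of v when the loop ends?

pivot = 6; lo=0, mid=0, hi=11
v[mid]=6=6: mid=1
v[mid]=5<6: swap v[0],v[1]; lo=1,mid=2 → [5, 6, 9, 7, 4, -6, 0, 1, -8, -4, 2, -7]
v[mid]=9>6: swap v[2],v[11]; hi=10 → [5, 6, -7, 7, 4, -6, 0, 1, -8, -4, 2, 9]
v[mid]=-7<6: swap v[1],v[2]; lo=2,mid=3 → [5, -7, 6, 7, 4, -6, 0, 1, -8, -4, 2, 9]
v[mid]=7>6: swap v[3],v[10]; hi=9 → [5, -7, 6, 2, 4, -6, 0, 1, -8, -4, 7, 9]
v[mid]=2<6: swap v[2],v[3]; lo=3,mid=4 → [5, -7, 2, 6, 4, -6, 0, 1, -8, -4, 7, 9]
v[mid]=4<6: swap v[3],v[4]; lo=4,mid=5 → [5, -7, 2, 4, 6, -6, 0, 1, -8, -4, 7, 9]
v[mid]=-6<6: swap v[4],v[5]; lo=5,mid=6 → [5, -7, 2, 4, -6, 6, 0, 1, -8, -4, 7, 9]
v[mid]=0<6: swap v[5],v[6]; lo=6,mid=7 → [5, -7, 2, 4, -6, 0, 6, 1, -8, -4, 7, 9]
v[mid]=1<6: swap v[6],v[7]; lo=7,mid=8 → [5, -7, 2, 4, -6, 0, 1, 6, -8, -4, 7, 9]
v[mid]=-8<6: swap v[7],v[8]; lo=8,mid=9 → [5, -7, 2, 4, -6, 0, 1, -8, 6, -4, 7, 9]
v[mid]=-4<6: swap v[8],v[9]; lo=9,mid=10 → [5, -7, 2, 4, -6, 0, 1, -8, -4, 6, 7, 9]
end: lo=9, hi=9; v = [5, -7, 2, 4, -6, 0, 1, -8, -4, 6, 7, 9]

[5, -7, 2, 4, -6, 0, 1, -8, -4, 6, 7, 9]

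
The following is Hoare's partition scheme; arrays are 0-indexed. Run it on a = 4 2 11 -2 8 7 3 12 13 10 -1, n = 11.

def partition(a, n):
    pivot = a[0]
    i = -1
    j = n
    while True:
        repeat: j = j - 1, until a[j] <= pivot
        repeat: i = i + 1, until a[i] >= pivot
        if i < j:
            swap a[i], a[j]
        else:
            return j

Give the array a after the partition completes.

pivot = a[0] = 4; i = -1, j = 11
j→10 (a[10]=-1≤4), i→0 (a[0]=4≥4); i<j, swap → -1 2 11 -2 8 7 3 12 13 10 4
j→6 (a[6]=3≤4), i→2 (a[2]=11≥4); i<j, swap → -1 2 3 -2 8 7 11 12 13 10 4
j→3, i→4; i≥j, return j=3. a = -1 2 3 -2 8 7 11 12 13 10 4

-1 2 3 -2 8 7 11 12 13 10 4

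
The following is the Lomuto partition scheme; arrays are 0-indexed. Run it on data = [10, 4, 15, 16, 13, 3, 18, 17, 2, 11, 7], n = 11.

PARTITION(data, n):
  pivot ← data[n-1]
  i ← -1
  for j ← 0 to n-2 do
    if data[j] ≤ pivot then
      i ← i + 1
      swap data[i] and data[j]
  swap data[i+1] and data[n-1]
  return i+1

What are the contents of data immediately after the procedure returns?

[4, 3, 2, 7, 13, 10, 18, 17, 15, 11, 16]

pivot = data[10] = 7; i = -1
j=0: data[0]=10 > 7 → no swap
j=1: data[1]=4 ≤ 7 → i=0, swap data[0],data[1] → [4, 10, 15, 16, 13, 3, 18, 17, 2, 11, 7]
j=2: data[2]=15 > 7 → no swap
j=3: data[3]=16 > 7 → no swap
j=4: data[4]=13 > 7 → no swap
j=5: data[5]=3 ≤ 7 → i=1, swap data[1],data[5] → [4, 3, 15, 16, 13, 10, 18, 17, 2, 11, 7]
j=6: data[6]=18 > 7 → no swap
j=7: data[7]=17 > 7 → no swap
j=8: data[8]=2 ≤ 7 → i=2, swap data[2],data[8] → [4, 3, 2, 16, 13, 10, 18, 17, 15, 11, 7]
j=9: data[9]=11 > 7 → no swap
final swap data[3],data[10] → [4, 3, 2, 7, 13, 10, 18, 17, 15, 11, 16]; return 3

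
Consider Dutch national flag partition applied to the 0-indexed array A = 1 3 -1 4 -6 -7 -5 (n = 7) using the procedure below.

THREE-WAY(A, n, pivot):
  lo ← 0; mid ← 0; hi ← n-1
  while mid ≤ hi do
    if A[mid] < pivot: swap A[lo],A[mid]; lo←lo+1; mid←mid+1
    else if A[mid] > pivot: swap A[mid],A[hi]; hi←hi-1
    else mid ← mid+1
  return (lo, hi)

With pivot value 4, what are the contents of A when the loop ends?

1 3 -1 -6 -7 -5 4

lo=0 mid=0 hi=6
1<4: swap(0,0), lo=1 mid=1 ⇒ 1 3 -1 4 -6 -7 -5
3<4: swap(1,1), lo=2 mid=2 ⇒ 1 3 -1 4 -6 -7 -5
-1<4: swap(2,2), lo=3 mid=3 ⇒ 1 3 -1 4 -6 -7 -5
4=4: mid=4
-6<4: swap(3,4), lo=4 mid=5 ⇒ 1 3 -1 -6 4 -7 -5
-7<4: swap(4,5), lo=5 mid=6 ⇒ 1 3 -1 -6 -7 4 -5
-5<4: swap(5,6), lo=6 mid=7 ⇒ 1 3 -1 -6 -7 -5 4
done. lo=6 hi=6; A=1 3 -1 -6 -7 -5 4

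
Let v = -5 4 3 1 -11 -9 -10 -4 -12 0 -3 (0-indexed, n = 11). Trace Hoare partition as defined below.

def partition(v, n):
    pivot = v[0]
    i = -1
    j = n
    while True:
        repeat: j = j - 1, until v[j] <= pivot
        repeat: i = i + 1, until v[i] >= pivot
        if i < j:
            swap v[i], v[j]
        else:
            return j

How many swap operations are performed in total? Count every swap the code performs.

pivot = v[0] = -5; i = -1, j = 11
j→8 (v[8]=-12≤-5), i→0 (v[0]=-5≥-5); i<j, swap → -12 4 3 1 -11 -9 -10 -4 -5 0 -3
j→6 (v[6]=-10≤-5), i→1 (v[1]=4≥-5); i<j, swap → -12 -10 3 1 -11 -9 4 -4 -5 0 -3
j→5 (v[5]=-9≤-5), i→2 (v[2]=3≥-5); i<j, swap → -12 -10 -9 1 -11 3 4 -4 -5 0 -3
j→4 (v[4]=-11≤-5), i→3 (v[3]=1≥-5); i<j, swap → -12 -10 -9 -11 1 3 4 -4 -5 0 -3
j→3, i→4; i≥j, return j=3. v = -12 -10 -9 -11 1 3 4 -4 -5 0 -3

4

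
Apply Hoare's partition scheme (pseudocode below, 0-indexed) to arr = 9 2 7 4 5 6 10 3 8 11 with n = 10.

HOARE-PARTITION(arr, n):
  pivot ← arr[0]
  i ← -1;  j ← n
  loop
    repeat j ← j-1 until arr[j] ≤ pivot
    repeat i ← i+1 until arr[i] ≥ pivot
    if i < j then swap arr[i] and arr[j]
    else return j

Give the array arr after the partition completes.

8 2 7 4 5 6 3 10 9 11

pivot=9
j stops at 8 (8), i stops at 0 (9); swap ⇒ 8 2 7 4 5 6 10 3 9 11
j stops at 7 (3), i stops at 6 (10); swap ⇒ 8 2 7 4 5 6 3 10 9 11
j stops at 6, i stops at 7; i≥j ⇒ return 6. arr=8 2 7 4 5 6 3 10 9 11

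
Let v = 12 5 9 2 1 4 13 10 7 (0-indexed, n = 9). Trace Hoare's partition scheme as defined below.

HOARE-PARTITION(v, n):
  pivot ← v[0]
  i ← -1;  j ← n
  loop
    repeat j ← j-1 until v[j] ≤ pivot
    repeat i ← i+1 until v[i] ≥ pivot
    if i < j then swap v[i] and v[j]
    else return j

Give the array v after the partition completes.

pivot=12
j stops at 8 (7), i stops at 0 (12); swap ⇒ 7 5 9 2 1 4 13 10 12
j stops at 7 (10), i stops at 6 (13); swap ⇒ 7 5 9 2 1 4 10 13 12
j stops at 6, i stops at 7; i≥j ⇒ return 6. v=7 5 9 2 1 4 10 13 12

7 5 9 2 1 4 10 13 12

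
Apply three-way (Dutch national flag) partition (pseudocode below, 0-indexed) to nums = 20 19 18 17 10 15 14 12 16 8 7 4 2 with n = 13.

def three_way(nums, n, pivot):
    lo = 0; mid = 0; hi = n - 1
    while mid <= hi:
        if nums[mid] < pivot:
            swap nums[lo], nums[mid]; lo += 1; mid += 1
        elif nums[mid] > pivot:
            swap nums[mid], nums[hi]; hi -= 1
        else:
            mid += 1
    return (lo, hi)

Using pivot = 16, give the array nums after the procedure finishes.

lo=0 mid=0 hi=12
20>16: swap(0,12), hi=11 ⇒ 2 19 18 17 10 15 14 12 16 8 7 4 20
2<16: swap(0,0), lo=1 mid=1 ⇒ 2 19 18 17 10 15 14 12 16 8 7 4 20
19>16: swap(1,11), hi=10 ⇒ 2 4 18 17 10 15 14 12 16 8 7 19 20
4<16: swap(1,1), lo=2 mid=2 ⇒ 2 4 18 17 10 15 14 12 16 8 7 19 20
18>16: swap(2,10), hi=9 ⇒ 2 4 7 17 10 15 14 12 16 8 18 19 20
7<16: swap(2,2), lo=3 mid=3 ⇒ 2 4 7 17 10 15 14 12 16 8 18 19 20
17>16: swap(3,9), hi=8 ⇒ 2 4 7 8 10 15 14 12 16 17 18 19 20
8<16: swap(3,3), lo=4 mid=4 ⇒ 2 4 7 8 10 15 14 12 16 17 18 19 20
10<16: swap(4,4), lo=5 mid=5 ⇒ 2 4 7 8 10 15 14 12 16 17 18 19 20
15<16: swap(5,5), lo=6 mid=6 ⇒ 2 4 7 8 10 15 14 12 16 17 18 19 20
14<16: swap(6,6), lo=7 mid=7 ⇒ 2 4 7 8 10 15 14 12 16 17 18 19 20
12<16: swap(7,7), lo=8 mid=8 ⇒ 2 4 7 8 10 15 14 12 16 17 18 19 20
16=16: mid=9
done. lo=8 hi=8; nums=2 4 7 8 10 15 14 12 16 17 18 19 20

2 4 7 8 10 15 14 12 16 17 18 19 20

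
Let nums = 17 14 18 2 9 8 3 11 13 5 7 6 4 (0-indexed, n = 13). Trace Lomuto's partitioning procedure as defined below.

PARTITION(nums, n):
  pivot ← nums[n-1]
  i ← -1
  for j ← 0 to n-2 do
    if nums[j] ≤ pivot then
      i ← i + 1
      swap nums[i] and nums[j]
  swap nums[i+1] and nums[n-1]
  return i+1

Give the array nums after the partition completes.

2 3 4 17 9 8 14 11 13 5 7 6 18

pivot = nums[12] = 4; i = -1
j=0: nums[0]=17 > 4 → no swap
j=1: nums[1]=14 > 4 → no swap
j=2: nums[2]=18 > 4 → no swap
j=3: nums[3]=2 ≤ 4 → i=0, swap nums[0],nums[3] → 2 14 18 17 9 8 3 11 13 5 7 6 4
j=4: nums[4]=9 > 4 → no swap
j=5: nums[5]=8 > 4 → no swap
j=6: nums[6]=3 ≤ 4 → i=1, swap nums[1],nums[6] → 2 3 18 17 9 8 14 11 13 5 7 6 4
j=7: nums[7]=11 > 4 → no swap
j=8: nums[8]=13 > 4 → no swap
j=9: nums[9]=5 > 4 → no swap
j=10: nums[10]=7 > 4 → no swap
j=11: nums[11]=6 > 4 → no swap
final swap nums[2],nums[12] → 2 3 4 17 9 8 14 11 13 5 7 6 18; return 2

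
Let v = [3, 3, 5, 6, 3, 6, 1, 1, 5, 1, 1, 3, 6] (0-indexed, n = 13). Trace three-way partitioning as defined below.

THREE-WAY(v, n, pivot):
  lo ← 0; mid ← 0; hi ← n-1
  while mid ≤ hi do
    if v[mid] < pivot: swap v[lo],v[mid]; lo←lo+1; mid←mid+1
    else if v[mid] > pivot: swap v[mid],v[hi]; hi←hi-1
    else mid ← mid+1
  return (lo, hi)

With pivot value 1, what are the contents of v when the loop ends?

[1, 1, 1, 1, 6, 3, 6, 5, 5, 3, 3, 6, 3]

pivot = 1; lo=0, mid=0, hi=12
v[mid]=3>1: swap v[0],v[12]; hi=11 → [6, 3, 5, 6, 3, 6, 1, 1, 5, 1, 1, 3, 3]
v[mid]=6>1: swap v[0],v[11]; hi=10 → [3, 3, 5, 6, 3, 6, 1, 1, 5, 1, 1, 6, 3]
v[mid]=3>1: swap v[0],v[10]; hi=9 → [1, 3, 5, 6, 3, 6, 1, 1, 5, 1, 3, 6, 3]
v[mid]=1=1: mid=1
v[mid]=3>1: swap v[1],v[9]; hi=8 → [1, 1, 5, 6, 3, 6, 1, 1, 5, 3, 3, 6, 3]
v[mid]=1=1: mid=2
v[mid]=5>1: swap v[2],v[8]; hi=7 → [1, 1, 5, 6, 3, 6, 1, 1, 5, 3, 3, 6, 3]
v[mid]=5>1: swap v[2],v[7]; hi=6 → [1, 1, 1, 6, 3, 6, 1, 5, 5, 3, 3, 6, 3]
v[mid]=1=1: mid=3
v[mid]=6>1: swap v[3],v[6]; hi=5 → [1, 1, 1, 1, 3, 6, 6, 5, 5, 3, 3, 6, 3]
v[mid]=1=1: mid=4
v[mid]=3>1: swap v[4],v[5]; hi=4 → [1, 1, 1, 1, 6, 3, 6, 5, 5, 3, 3, 6, 3]
v[mid]=6>1: swap v[4],v[4]; hi=3 → [1, 1, 1, 1, 6, 3, 6, 5, 5, 3, 3, 6, 3]
end: lo=0, hi=3; v = [1, 1, 1, 1, 6, 3, 6, 5, 5, 3, 3, 6, 3]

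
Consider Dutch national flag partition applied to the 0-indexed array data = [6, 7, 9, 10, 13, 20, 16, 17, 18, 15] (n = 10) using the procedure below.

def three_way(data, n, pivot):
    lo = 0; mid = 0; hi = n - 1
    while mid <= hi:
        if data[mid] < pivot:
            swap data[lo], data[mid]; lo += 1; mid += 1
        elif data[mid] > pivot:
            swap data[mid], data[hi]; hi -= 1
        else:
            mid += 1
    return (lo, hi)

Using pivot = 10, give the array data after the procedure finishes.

pivot = 10; lo=0, mid=0, hi=9
data[mid]=6<10: swap data[0],data[0]; lo=1,mid=1 → [6, 7, 9, 10, 13, 20, 16, 17, 18, 15]
data[mid]=7<10: swap data[1],data[1]; lo=2,mid=2 → [6, 7, 9, 10, 13, 20, 16, 17, 18, 15]
data[mid]=9<10: swap data[2],data[2]; lo=3,mid=3 → [6, 7, 9, 10, 13, 20, 16, 17, 18, 15]
data[mid]=10=10: mid=4
data[mid]=13>10: swap data[4],data[9]; hi=8 → [6, 7, 9, 10, 15, 20, 16, 17, 18, 13]
data[mid]=15>10: swap data[4],data[8]; hi=7 → [6, 7, 9, 10, 18, 20, 16, 17, 15, 13]
data[mid]=18>10: swap data[4],data[7]; hi=6 → [6, 7, 9, 10, 17, 20, 16, 18, 15, 13]
data[mid]=17>10: swap data[4],data[6]; hi=5 → [6, 7, 9, 10, 16, 20, 17, 18, 15, 13]
data[mid]=16>10: swap data[4],data[5]; hi=4 → [6, 7, 9, 10, 20, 16, 17, 18, 15, 13]
data[mid]=20>10: swap data[4],data[4]; hi=3 → [6, 7, 9, 10, 20, 16, 17, 18, 15, 13]
end: lo=3, hi=3; data = [6, 7, 9, 10, 20, 16, 17, 18, 15, 13]

[6, 7, 9, 10, 20, 16, 17, 18, 15, 13]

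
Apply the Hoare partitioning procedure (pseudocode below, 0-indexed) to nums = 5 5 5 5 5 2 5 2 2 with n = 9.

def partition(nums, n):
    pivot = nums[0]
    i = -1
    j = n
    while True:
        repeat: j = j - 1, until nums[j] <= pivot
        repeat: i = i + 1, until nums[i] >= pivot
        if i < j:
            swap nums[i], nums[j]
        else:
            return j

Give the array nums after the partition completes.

2 2 5 2 5 5 5 5 5

pivot = nums[0] = 5; i = -1, j = 9
j→8 (nums[8]=2≤5), i→0 (nums[0]=5≥5); i<j, swap → 2 5 5 5 5 2 5 2 5
j→7 (nums[7]=2≤5), i→1 (nums[1]=5≥5); i<j, swap → 2 2 5 5 5 2 5 5 5
j→6 (nums[6]=5≤5), i→2 (nums[2]=5≥5); i<j, swap → 2 2 5 5 5 2 5 5 5
j→5 (nums[5]=2≤5), i→3 (nums[3]=5≥5); i<j, swap → 2 2 5 2 5 5 5 5 5
j→4, i→4; i≥j, return j=4. nums = 2 2 5 2 5 5 5 5 5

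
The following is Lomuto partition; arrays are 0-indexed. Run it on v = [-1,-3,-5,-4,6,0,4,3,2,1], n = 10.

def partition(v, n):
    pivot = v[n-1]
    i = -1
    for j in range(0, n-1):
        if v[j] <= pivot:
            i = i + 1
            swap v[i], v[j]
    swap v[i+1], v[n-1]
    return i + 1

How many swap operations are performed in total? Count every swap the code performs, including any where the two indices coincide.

6

pivot = v[9] = 1; i = -1
j=0: v[0]=-1 ≤ 1 → i=0, swap v[0],v[0] (no change) → [-1,-3,-5,-4,6,0,4,3,2,1]
j=1: v[1]=-3 ≤ 1 → i=1, swap v[1],v[1] (no change) → [-1,-3,-5,-4,6,0,4,3,2,1]
j=2: v[2]=-5 ≤ 1 → i=2, swap v[2],v[2] (no change) → [-1,-3,-5,-4,6,0,4,3,2,1]
j=3: v[3]=-4 ≤ 1 → i=3, swap v[3],v[3] (no change) → [-1,-3,-5,-4,6,0,4,3,2,1]
j=4: v[4]=6 > 1 → no swap
j=5: v[5]=0 ≤ 1 → i=4, swap v[4],v[5] → [-1,-3,-5,-4,0,6,4,3,2,1]
j=6: v[6]=4 > 1 → no swap
j=7: v[7]=3 > 1 → no swap
j=8: v[8]=2 > 1 → no swap
final swap v[5],v[9] → [-1,-3,-5,-4,0,1,4,3,2,6]; return 5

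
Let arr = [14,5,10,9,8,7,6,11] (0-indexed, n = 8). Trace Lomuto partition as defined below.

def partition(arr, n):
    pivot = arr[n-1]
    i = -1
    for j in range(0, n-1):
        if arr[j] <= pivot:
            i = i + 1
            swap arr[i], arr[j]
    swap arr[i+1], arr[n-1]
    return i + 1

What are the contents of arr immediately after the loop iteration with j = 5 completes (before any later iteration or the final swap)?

pivot = arr[7] = 11; i = -1
j=0: arr[0]=14 > 11 → no swap
j=1: arr[1]=5 ≤ 11 → i=0, swap arr[0],arr[1] → [5,14,10,9,8,7,6,11]
j=2: arr[2]=10 ≤ 11 → i=1, swap arr[1],arr[2] → [5,10,14,9,8,7,6,11]
j=3: arr[3]=9 ≤ 11 → i=2, swap arr[2],arr[3] → [5,10,9,14,8,7,6,11]
j=4: arr[4]=8 ≤ 11 → i=3, swap arr[3],arr[4] → [5,10,9,8,14,7,6,11]
j=5: arr[5]=7 ≤ 11 → i=4, swap arr[4],arr[5] → [5,10,9,8,7,14,6,11]
(after j=5) arr = [5,10,9,8,7,14,6,11]

[5,10,9,8,7,14,6,11]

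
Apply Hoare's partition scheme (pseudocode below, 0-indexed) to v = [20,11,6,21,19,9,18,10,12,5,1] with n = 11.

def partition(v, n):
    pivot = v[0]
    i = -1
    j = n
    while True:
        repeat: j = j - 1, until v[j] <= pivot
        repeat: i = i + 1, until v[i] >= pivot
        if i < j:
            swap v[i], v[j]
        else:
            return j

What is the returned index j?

pivot = v[0] = 20; i = -1, j = 11
j→10 (v[10]=1≤20), i→0 (v[0]=20≥20); i<j, swap → [1,11,6,21,19,9,18,10,12,5,20]
j→9 (v[9]=5≤20), i→3 (v[3]=21≥20); i<j, swap → [1,11,6,5,19,9,18,10,12,21,20]
j→8, i→9; i≥j, return j=8. v = [1,11,6,5,19,9,18,10,12,21,20]

8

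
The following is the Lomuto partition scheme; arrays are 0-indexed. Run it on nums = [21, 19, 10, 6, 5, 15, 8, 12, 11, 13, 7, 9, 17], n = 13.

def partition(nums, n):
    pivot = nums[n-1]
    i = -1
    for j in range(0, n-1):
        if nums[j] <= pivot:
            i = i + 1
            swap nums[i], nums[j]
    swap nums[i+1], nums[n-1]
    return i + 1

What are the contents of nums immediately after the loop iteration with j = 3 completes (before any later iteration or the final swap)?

pivot=17, i=-1
j=0: 21>17, skip
j=1: 19>17, skip
j=2: 10≤17, i=0, swap(0,2) ⇒ [10, 19, 21, 6, 5, 15, 8, 12, 11, 13, 7, 9, 17]
j=3: 6≤17, i=1, swap(1,3) ⇒ [10, 6, 21, 19, 5, 15, 8, 12, 11, 13, 7, 9, 17]
(after j=3) nums = [10, 6, 21, 19, 5, 15, 8, 12, 11, 13, 7, 9, 17]

[10, 6, 21, 19, 5, 15, 8, 12, 11, 13, 7, 9, 17]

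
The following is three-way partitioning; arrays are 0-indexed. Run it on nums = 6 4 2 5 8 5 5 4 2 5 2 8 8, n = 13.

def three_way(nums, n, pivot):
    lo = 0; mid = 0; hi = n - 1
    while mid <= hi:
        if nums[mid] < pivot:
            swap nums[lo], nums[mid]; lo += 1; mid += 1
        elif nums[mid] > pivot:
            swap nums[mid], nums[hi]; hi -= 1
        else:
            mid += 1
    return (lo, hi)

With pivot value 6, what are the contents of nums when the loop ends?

pivot = 6; lo=0, mid=0, hi=12
nums[mid]=6=6: mid=1
nums[mid]=4<6: swap nums[0],nums[1]; lo=1,mid=2 → 4 6 2 5 8 5 5 4 2 5 2 8 8
nums[mid]=2<6: swap nums[1],nums[2]; lo=2,mid=3 → 4 2 6 5 8 5 5 4 2 5 2 8 8
nums[mid]=5<6: swap nums[2],nums[3]; lo=3,mid=4 → 4 2 5 6 8 5 5 4 2 5 2 8 8
nums[mid]=8>6: swap nums[4],nums[12]; hi=11 → 4 2 5 6 8 5 5 4 2 5 2 8 8
nums[mid]=8>6: swap nums[4],nums[11]; hi=10 → 4 2 5 6 8 5 5 4 2 5 2 8 8
nums[mid]=8>6: swap nums[4],nums[10]; hi=9 → 4 2 5 6 2 5 5 4 2 5 8 8 8
nums[mid]=2<6: swap nums[3],nums[4]; lo=4,mid=5 → 4 2 5 2 6 5 5 4 2 5 8 8 8
nums[mid]=5<6: swap nums[4],nums[5]; lo=5,mid=6 → 4 2 5 2 5 6 5 4 2 5 8 8 8
nums[mid]=5<6: swap nums[5],nums[6]; lo=6,mid=7 → 4 2 5 2 5 5 6 4 2 5 8 8 8
nums[mid]=4<6: swap nums[6],nums[7]; lo=7,mid=8 → 4 2 5 2 5 5 4 6 2 5 8 8 8
nums[mid]=2<6: swap nums[7],nums[8]; lo=8,mid=9 → 4 2 5 2 5 5 4 2 6 5 8 8 8
nums[mid]=5<6: swap nums[8],nums[9]; lo=9,mid=10 → 4 2 5 2 5 5 4 2 5 6 8 8 8
end: lo=9, hi=9; nums = 4 2 5 2 5 5 4 2 5 6 8 8 8

4 2 5 2 5 5 4 2 5 6 8 8 8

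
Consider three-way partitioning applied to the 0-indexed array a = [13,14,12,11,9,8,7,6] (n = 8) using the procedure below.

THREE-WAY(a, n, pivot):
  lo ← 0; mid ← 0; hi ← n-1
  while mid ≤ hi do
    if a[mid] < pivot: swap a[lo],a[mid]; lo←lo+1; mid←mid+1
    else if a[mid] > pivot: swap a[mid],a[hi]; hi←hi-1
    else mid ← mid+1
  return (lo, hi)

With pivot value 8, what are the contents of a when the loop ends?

lo=0 mid=0 hi=7
13>8: swap(0,7), hi=6 ⇒ [6,14,12,11,9,8,7,13]
6<8: swap(0,0), lo=1 mid=1 ⇒ [6,14,12,11,9,8,7,13]
14>8: swap(1,6), hi=5 ⇒ [6,7,12,11,9,8,14,13]
7<8: swap(1,1), lo=2 mid=2 ⇒ [6,7,12,11,9,8,14,13]
12>8: swap(2,5), hi=4 ⇒ [6,7,8,11,9,12,14,13]
8=8: mid=3
11>8: swap(3,4), hi=3 ⇒ [6,7,8,9,11,12,14,13]
9>8: swap(3,3), hi=2 ⇒ [6,7,8,9,11,12,14,13]
done. lo=2 hi=2; a=[6,7,8,9,11,12,14,13]

[6,7,8,9,11,12,14,13]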